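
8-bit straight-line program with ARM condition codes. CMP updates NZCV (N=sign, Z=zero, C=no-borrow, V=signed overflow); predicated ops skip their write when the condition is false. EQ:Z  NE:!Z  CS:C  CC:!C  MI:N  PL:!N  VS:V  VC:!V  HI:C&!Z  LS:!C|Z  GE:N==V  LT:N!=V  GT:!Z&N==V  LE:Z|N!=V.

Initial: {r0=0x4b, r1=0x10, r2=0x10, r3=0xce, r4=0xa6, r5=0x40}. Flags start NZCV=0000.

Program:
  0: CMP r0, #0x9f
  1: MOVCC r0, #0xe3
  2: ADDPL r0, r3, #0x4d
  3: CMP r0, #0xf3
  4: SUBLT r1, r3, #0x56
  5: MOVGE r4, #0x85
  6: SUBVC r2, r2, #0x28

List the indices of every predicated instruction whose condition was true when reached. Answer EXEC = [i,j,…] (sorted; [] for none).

EXEC = [1,4,6]

0: ✓ CMP  NZCV=1001
1: ✓ MOVCC  r0←0xe3
2: · ADDPL
3: ✓ CMP  NZCV=1000
4: ✓ SUBLT  r1←0x78
5: · MOVGE
6: ✓ SUBVC  r2←0xe8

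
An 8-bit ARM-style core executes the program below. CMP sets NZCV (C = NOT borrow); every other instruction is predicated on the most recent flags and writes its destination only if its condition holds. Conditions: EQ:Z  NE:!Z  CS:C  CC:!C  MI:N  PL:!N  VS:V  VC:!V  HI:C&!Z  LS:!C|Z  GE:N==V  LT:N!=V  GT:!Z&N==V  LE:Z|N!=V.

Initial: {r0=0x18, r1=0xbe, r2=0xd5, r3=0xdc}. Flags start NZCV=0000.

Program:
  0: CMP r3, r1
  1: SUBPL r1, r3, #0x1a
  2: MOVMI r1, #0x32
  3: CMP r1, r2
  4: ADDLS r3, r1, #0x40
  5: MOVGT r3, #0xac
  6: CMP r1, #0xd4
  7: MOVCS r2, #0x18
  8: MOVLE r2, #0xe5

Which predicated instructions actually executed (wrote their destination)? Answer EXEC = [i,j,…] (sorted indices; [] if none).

0: ✓ CMP  NZCV=0010
1: ✓ SUBPL  r1←0xc2
2: · MOVMI
3: ✓ CMP  NZCV=1000
4: ✓ ADDLS  r3←0x02
5: · MOVGT
6: ✓ CMP  NZCV=1000
7: · MOVCS
8: ✓ MOVLE  r2←0xe5

EXEC = [1,4,8]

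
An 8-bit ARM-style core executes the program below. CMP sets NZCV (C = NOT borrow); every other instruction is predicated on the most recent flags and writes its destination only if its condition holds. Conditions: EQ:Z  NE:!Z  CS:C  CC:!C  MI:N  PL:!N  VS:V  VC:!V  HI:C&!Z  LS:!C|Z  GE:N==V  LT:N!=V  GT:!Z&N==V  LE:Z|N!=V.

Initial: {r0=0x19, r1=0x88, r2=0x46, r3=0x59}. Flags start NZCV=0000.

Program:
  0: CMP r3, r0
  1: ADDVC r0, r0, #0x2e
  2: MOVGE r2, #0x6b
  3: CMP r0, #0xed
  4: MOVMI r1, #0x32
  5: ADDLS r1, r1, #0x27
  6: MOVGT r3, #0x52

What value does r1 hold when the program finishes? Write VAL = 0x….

[0] flags=0010 → (cmp)
[1] flags=0010 VC?T → r0=0x47
[2] flags=0010 GE?T → r2=0x6b
[3] flags=0000 → (cmp)
[4] flags=0000 MI?F → skip
[5] flags=0000 LS?T → r1=0xaf
[6] flags=0000 GT?T → r3=0x52

VAL = 0xaf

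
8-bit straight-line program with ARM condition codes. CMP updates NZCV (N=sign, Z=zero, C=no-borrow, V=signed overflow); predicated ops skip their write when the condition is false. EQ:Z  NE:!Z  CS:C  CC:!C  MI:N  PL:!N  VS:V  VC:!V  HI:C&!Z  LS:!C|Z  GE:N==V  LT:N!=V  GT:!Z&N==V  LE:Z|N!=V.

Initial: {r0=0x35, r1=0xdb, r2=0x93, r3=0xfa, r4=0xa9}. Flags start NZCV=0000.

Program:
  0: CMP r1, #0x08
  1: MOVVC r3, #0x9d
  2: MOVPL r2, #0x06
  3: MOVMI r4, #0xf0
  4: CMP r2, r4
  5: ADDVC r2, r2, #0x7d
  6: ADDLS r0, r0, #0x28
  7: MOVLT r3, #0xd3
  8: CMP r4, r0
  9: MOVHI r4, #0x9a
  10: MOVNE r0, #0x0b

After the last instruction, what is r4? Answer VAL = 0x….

0: ✓ CMP  NZCV=1010
1: ✓ MOVVC  r3←0x9d
2: · MOVPL
3: ✓ MOVMI  r4←0xf0
4: ✓ CMP  NZCV=1000
5: ✓ ADDVC  r2←0x10
6: ✓ ADDLS  r0←0x5d
7: ✓ MOVLT  r3←0xd3
8: ✓ CMP  NZCV=1010
9: ✓ MOVHI  r4←0x9a
10: ✓ MOVNE  r0←0x0b

VAL = 0x9a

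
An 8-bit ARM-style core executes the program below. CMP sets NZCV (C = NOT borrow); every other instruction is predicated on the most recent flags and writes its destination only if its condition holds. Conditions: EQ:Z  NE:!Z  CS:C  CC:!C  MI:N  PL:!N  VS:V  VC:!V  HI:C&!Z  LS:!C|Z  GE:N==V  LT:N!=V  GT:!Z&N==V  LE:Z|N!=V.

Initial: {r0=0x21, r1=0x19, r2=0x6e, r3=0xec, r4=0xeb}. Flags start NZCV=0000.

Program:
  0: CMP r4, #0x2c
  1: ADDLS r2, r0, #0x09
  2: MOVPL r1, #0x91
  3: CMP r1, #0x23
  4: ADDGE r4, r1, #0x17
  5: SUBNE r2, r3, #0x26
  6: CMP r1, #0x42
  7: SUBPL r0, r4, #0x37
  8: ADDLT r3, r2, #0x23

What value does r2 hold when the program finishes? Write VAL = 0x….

VAL = 0xc6

0: ✓ CMP  NZCV=1010
1: · ADDLS
2: · MOVPL
3: ✓ CMP  NZCV=1000
4: · ADDGE
5: ✓ SUBNE  r2←0xc6
6: ✓ CMP  NZCV=1000
7: · SUBPL
8: ✓ ADDLT  r3←0xe9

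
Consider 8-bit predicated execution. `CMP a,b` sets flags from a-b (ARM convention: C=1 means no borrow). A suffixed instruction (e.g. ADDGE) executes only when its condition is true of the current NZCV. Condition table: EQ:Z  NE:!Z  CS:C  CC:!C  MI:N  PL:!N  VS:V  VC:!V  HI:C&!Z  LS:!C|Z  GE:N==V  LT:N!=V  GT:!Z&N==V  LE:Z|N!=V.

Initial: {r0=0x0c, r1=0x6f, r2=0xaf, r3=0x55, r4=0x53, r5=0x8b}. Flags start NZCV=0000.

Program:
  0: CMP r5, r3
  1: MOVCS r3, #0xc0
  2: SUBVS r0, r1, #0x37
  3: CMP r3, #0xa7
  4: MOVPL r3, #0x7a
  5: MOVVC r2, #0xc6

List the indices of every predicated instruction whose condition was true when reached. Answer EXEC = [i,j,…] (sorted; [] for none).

EXEC = [1,2,4,5]

0: ✓ CMP  NZCV=0011
1: ✓ MOVCS  r3←0xc0
2: ✓ SUBVS  r0←0x38
3: ✓ CMP  NZCV=0010
4: ✓ MOVPL  r3←0x7a
5: ✓ MOVVC  r2←0xc6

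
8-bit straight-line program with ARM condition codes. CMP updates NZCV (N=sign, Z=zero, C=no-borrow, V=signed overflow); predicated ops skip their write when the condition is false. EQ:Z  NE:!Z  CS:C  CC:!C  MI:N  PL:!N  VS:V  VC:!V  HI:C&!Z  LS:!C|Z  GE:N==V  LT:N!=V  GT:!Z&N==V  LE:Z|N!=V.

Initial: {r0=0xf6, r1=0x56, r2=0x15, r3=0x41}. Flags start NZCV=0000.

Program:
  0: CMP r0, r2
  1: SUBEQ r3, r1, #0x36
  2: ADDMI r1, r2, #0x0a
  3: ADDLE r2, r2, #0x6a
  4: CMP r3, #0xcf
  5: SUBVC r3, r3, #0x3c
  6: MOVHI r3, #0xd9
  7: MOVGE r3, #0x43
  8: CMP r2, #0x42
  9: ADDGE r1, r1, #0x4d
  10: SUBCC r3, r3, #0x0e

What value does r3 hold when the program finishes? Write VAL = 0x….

0: ✓ CMP  NZCV=1010
1: · SUBEQ
2: ✓ ADDMI  r1←0x1f
3: ✓ ADDLE  r2←0x7f
4: ✓ CMP  NZCV=0000
5: ✓ SUBVC  r3←0x05
6: · MOVHI
7: ✓ MOVGE  r3←0x43
8: ✓ CMP  NZCV=0010
9: ✓ ADDGE  r1←0x6c
10: · SUBCC

VAL = 0x43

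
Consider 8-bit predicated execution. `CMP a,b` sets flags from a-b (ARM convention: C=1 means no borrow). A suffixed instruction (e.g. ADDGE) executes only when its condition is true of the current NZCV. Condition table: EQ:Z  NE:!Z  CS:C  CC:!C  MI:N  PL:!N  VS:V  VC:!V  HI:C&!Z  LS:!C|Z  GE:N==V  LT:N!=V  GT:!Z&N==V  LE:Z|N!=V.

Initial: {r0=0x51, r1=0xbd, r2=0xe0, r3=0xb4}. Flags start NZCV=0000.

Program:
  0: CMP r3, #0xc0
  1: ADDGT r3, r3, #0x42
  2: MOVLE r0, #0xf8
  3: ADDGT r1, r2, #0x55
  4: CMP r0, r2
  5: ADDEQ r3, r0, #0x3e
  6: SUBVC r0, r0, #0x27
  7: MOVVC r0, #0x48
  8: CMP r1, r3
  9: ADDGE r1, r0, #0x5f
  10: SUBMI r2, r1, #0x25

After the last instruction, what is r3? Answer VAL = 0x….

VAL = 0xb4

0: ✓ CMP  NZCV=1000
1: · ADDGT
2: ✓ MOVLE  r0←0xf8
3: · ADDGT
4: ✓ CMP  NZCV=0010
5: · ADDEQ
6: ✓ SUBVC  r0←0xd1
7: ✓ MOVVC  r0←0x48
8: ✓ CMP  NZCV=0010
9: ✓ ADDGE  r1←0xa7
10: · SUBMI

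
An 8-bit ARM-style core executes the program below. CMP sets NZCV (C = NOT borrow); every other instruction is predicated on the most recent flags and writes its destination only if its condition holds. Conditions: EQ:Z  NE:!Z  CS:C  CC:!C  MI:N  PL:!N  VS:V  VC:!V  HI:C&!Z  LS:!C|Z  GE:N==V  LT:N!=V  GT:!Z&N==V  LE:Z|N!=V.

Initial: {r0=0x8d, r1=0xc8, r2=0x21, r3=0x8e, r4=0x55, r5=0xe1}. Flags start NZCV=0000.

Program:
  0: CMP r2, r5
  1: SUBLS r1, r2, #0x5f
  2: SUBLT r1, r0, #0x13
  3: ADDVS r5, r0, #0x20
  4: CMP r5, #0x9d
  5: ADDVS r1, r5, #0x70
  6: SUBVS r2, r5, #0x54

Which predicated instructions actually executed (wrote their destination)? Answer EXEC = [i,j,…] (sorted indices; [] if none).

[0] flags=0000 → (cmp)
[1] flags=0000 LS?T → r1=0xc2
[2] flags=0000 LT?F → skip
[3] flags=0000 VS?F → skip
[4] flags=0010 → (cmp)
[5] flags=0010 VS?F → skip
[6] flags=0010 VS?F → skip

EXEC = [1]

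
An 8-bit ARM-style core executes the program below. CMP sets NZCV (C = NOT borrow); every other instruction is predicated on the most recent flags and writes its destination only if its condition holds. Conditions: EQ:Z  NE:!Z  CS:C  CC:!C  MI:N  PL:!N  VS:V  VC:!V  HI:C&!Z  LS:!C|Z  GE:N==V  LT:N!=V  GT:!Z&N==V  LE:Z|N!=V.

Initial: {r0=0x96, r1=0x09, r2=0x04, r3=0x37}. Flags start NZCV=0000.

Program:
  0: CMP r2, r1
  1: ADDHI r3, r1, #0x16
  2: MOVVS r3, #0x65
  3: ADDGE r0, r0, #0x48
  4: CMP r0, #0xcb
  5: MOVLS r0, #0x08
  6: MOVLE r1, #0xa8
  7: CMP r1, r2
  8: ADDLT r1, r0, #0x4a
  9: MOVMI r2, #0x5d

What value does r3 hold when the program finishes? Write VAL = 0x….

[0] flags=1000 → (cmp)
[1] flags=1000 HI?F → skip
[2] flags=1000 VS?F → skip
[3] flags=1000 GE?F → skip
[4] flags=1000 → (cmp)
[5] flags=1000 LS?T → r0=0x08
[6] flags=1000 LE?T → r1=0xa8
[7] flags=1010 → (cmp)
[8] flags=1010 LT?T → r1=0x52
[9] flags=1010 MI?T → r2=0x5d

VAL = 0x37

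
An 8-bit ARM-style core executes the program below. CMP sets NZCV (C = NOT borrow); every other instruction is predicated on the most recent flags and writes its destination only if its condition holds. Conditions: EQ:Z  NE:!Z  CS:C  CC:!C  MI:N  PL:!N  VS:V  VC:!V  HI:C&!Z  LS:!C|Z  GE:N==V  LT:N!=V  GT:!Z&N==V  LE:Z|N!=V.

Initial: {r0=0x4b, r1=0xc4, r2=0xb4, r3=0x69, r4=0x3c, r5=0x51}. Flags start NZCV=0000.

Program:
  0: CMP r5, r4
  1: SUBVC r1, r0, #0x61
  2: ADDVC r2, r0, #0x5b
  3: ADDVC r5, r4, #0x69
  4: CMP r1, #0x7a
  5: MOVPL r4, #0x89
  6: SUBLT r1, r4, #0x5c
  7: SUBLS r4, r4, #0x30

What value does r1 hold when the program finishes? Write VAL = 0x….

[0] flags=0010 → (cmp)
[1] flags=0010 VC?T → r1=0xea
[2] flags=0010 VC?T → r2=0xa6
[3] flags=0010 VC?T → r5=0xa5
[4] flags=0011 → (cmp)
[5] flags=0011 PL?T → r4=0x89
[6] flags=0011 LT?T → r1=0x2d
[7] flags=0011 LS?F → skip

VAL = 0x2d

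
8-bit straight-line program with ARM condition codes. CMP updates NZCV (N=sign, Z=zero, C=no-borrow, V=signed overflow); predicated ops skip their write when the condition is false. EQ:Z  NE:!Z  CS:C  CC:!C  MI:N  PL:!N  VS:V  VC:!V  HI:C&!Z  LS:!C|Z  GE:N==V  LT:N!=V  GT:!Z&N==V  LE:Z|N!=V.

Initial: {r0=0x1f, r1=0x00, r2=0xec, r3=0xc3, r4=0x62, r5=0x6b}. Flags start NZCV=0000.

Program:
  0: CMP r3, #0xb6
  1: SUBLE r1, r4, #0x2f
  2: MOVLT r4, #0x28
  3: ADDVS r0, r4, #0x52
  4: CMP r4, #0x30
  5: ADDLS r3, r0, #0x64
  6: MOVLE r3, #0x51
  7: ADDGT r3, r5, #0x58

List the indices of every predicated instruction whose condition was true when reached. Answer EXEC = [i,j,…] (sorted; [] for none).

[0] flags=0010 → (cmp)
[1] flags=0010 LE?F → skip
[2] flags=0010 LT?F → skip
[3] flags=0010 VS?F → skip
[4] flags=0010 → (cmp)
[5] flags=0010 LS?F → skip
[6] flags=0010 LE?F → skip
[7] flags=0010 GT?T → r3=0xc3

EXEC = [7]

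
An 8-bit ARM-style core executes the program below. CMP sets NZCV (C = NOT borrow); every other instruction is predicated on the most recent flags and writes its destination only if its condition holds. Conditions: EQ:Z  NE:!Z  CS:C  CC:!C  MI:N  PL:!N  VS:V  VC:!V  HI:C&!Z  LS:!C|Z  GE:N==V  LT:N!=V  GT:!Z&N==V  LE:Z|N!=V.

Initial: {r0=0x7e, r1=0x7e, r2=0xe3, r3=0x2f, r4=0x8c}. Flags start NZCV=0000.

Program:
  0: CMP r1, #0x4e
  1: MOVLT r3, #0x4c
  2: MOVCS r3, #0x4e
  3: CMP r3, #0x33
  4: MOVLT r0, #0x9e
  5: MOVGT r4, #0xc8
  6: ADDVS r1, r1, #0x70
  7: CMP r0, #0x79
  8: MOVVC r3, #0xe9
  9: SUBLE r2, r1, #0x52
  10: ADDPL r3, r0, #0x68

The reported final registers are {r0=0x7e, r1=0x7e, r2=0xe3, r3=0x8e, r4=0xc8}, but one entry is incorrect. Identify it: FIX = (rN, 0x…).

[0] flags=0010 → (cmp)
[1] flags=0010 LT?F → skip
[2] flags=0010 CS?T → r3=0x4e
[3] flags=0010 → (cmp)
[4] flags=0010 LT?F → skip
[5] flags=0010 GT?T → r4=0xc8
[6] flags=0010 VS?F → skip
[7] flags=0010 → (cmp)
[8] flags=0010 VC?T → r3=0xe9
[9] flags=0010 LE?F → skip
[10] flags=0010 PL?T → r3=0xe6

FIX = (r3, 0xe6)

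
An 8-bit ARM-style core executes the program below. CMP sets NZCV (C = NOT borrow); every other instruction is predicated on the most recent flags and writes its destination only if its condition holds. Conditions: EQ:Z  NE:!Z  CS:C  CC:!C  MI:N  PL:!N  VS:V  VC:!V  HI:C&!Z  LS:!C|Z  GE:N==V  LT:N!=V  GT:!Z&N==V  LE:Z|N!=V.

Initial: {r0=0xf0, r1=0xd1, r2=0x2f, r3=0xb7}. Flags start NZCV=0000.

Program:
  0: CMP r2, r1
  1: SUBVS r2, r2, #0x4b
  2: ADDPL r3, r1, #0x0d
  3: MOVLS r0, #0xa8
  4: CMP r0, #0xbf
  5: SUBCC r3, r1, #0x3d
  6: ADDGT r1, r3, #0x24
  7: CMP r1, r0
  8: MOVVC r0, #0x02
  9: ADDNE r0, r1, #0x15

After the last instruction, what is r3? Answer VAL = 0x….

[0] flags=0000 → (cmp)
[1] flags=0000 VS?F → skip
[2] flags=0000 PL?T → r3=0xde
[3] flags=0000 LS?T → r0=0xa8
[4] flags=1000 → (cmp)
[5] flags=1000 CC?T → r3=0x94
[6] flags=1000 GT?F → skip
[7] flags=0010 → (cmp)
[8] flags=0010 VC?T → r0=0x02
[9] flags=0010 NE?T → r0=0xe6

VAL = 0x94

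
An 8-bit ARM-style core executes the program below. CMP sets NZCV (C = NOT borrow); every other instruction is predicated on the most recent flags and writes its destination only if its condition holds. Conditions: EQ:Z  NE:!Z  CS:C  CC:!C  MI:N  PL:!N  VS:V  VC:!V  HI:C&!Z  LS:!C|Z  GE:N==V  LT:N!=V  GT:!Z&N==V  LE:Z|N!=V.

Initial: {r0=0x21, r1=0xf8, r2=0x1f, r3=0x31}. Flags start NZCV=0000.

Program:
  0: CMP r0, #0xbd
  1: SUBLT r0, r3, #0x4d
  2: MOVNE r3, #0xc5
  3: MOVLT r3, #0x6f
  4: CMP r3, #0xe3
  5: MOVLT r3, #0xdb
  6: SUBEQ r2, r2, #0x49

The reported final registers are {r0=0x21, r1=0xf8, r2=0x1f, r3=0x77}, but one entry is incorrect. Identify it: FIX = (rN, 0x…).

FIX = (r3, 0xdb)

[0] flags=0000 → (cmp)
[1] flags=0000 LT?F → skip
[2] flags=0000 NE?T → r3=0xc5
[3] flags=0000 LT?F → skip
[4] flags=1000 → (cmp)
[5] flags=1000 LT?T → r3=0xdb
[6] flags=1000 EQ?F → skip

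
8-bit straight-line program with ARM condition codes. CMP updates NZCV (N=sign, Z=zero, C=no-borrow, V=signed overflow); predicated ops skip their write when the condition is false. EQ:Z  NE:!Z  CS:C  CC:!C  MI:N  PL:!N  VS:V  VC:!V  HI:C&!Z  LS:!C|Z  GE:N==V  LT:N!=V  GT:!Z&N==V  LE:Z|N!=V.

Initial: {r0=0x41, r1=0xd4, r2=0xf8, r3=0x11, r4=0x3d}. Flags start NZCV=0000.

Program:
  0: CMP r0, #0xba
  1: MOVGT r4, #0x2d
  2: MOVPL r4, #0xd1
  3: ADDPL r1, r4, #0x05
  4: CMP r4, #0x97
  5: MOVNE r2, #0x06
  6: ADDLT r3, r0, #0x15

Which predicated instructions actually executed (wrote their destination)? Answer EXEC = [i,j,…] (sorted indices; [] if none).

[0] flags=1001 → (cmp)
[1] flags=1001 GT?T → r4=0x2d
[2] flags=1001 PL?F → skip
[3] flags=1001 PL?F → skip
[4] flags=1001 → (cmp)
[5] flags=1001 NE?T → r2=0x06
[6] flags=1001 LT?F → skip

EXEC = [1,5]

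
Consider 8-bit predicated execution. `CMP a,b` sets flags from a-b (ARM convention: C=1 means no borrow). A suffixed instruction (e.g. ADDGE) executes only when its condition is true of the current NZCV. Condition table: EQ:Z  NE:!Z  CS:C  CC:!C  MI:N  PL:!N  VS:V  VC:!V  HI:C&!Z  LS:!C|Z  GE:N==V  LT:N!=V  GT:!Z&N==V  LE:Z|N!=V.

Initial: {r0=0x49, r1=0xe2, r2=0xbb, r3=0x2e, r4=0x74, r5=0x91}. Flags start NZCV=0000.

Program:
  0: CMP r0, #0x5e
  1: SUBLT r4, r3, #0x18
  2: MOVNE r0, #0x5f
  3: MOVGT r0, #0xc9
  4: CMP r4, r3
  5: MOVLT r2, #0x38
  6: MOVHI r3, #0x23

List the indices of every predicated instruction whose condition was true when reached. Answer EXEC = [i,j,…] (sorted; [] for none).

EXEC = [1,2,5]

[0] flags=1000 → (cmp)
[1] flags=1000 LT?T → r4=0x16
[2] flags=1000 NE?T → r0=0x5f
[3] flags=1000 GT?F → skip
[4] flags=1000 → (cmp)
[5] flags=1000 LT?T → r2=0x38
[6] flags=1000 HI?F → skip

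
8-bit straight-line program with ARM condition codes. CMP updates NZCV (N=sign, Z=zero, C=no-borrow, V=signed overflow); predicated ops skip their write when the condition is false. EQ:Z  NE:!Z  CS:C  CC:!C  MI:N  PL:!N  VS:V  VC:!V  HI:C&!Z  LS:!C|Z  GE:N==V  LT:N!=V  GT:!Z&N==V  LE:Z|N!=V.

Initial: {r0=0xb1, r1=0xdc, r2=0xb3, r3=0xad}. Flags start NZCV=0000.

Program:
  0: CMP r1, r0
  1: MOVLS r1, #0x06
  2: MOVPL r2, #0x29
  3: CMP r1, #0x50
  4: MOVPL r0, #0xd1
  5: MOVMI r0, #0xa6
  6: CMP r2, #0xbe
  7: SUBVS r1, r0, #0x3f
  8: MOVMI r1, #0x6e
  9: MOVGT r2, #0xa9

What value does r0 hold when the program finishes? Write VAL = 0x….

0: ✓ CMP  NZCV=0010
1: · MOVLS
2: ✓ MOVPL  r2←0x29
3: ✓ CMP  NZCV=1010
4: · MOVPL
5: ✓ MOVMI  r0←0xa6
6: ✓ CMP  NZCV=0000
7: · SUBVS
8: · MOVMI
9: ✓ MOVGT  r2←0xa9

VAL = 0xa6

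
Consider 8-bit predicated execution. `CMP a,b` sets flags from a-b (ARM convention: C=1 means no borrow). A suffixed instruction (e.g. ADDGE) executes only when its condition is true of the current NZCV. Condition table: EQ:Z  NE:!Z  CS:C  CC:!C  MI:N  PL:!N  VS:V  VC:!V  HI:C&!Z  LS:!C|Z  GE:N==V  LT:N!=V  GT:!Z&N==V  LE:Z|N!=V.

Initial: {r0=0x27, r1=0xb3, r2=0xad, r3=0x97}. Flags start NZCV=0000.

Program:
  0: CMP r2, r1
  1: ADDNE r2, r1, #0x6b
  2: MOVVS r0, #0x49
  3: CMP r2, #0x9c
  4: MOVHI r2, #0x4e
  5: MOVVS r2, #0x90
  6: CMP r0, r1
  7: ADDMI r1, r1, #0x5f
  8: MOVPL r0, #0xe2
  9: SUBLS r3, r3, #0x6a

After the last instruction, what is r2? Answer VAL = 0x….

VAL = 0x90

0: ✓ CMP  NZCV=1000
1: ✓ ADDNE  r2←0x1e
2: · MOVVS
3: ✓ CMP  NZCV=1001
4: · MOVHI
5: ✓ MOVVS  r2←0x90
6: ✓ CMP  NZCV=0000
7: · ADDMI
8: ✓ MOVPL  r0←0xe2
9: ✓ SUBLS  r3←0x2d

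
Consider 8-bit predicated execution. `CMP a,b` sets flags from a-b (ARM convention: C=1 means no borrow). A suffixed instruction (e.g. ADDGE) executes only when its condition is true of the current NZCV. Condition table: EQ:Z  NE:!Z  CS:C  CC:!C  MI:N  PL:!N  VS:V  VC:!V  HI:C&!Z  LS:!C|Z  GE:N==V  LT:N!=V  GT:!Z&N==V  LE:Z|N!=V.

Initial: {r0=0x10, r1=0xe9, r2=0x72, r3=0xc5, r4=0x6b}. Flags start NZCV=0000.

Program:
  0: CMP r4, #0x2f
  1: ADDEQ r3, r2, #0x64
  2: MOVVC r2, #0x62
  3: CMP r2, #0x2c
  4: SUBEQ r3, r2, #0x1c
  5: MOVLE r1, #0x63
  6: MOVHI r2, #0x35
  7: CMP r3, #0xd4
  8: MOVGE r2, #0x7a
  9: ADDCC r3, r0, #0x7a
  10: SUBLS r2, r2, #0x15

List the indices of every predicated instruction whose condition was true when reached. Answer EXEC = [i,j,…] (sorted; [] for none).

EXEC = [2,6,9,10]

0: ✓ CMP  NZCV=0010
1: · ADDEQ
2: ✓ MOVVC  r2←0x62
3: ✓ CMP  NZCV=0010
4: · SUBEQ
5: · MOVLE
6: ✓ MOVHI  r2←0x35
7: ✓ CMP  NZCV=1000
8: · MOVGE
9: ✓ ADDCC  r3←0x8a
10: ✓ SUBLS  r2←0x20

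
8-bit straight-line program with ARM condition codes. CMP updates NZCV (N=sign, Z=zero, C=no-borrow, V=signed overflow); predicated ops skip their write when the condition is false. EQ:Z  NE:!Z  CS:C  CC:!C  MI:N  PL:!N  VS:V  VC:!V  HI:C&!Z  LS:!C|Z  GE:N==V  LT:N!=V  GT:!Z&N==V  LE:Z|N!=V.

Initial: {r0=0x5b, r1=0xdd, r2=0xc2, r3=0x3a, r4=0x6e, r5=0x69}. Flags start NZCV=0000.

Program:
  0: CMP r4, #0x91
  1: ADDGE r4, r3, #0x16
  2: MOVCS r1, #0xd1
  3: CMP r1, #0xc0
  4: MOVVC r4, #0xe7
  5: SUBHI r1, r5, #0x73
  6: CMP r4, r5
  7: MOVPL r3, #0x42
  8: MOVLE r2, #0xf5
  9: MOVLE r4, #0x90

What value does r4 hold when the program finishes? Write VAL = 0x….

VAL = 0x90

[0] flags=1001 → (cmp)
[1] flags=1001 GE?T → r4=0x50
[2] flags=1001 CS?F → skip
[3] flags=0010 → (cmp)
[4] flags=0010 VC?T → r4=0xe7
[5] flags=0010 HI?T → r1=0xf6
[6] flags=0011 → (cmp)
[7] flags=0011 PL?T → r3=0x42
[8] flags=0011 LE?T → r2=0xf5
[9] flags=0011 LE?T → r4=0x90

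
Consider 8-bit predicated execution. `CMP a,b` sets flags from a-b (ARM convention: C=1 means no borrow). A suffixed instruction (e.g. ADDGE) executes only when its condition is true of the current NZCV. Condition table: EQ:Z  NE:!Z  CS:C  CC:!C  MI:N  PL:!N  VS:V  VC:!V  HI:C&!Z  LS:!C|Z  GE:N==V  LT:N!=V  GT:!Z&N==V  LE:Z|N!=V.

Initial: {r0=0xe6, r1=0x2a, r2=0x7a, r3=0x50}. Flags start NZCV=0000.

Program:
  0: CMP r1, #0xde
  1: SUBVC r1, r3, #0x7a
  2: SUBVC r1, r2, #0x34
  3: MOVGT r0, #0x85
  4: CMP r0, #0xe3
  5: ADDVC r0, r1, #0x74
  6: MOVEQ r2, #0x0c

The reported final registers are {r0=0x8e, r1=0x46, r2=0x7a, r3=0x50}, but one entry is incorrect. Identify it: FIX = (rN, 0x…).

[0] flags=0000 → (cmp)
[1] flags=0000 VC?T → r1=0xd6
[2] flags=0000 VC?T → r1=0x46
[3] flags=0000 GT?T → r0=0x85
[4] flags=1000 → (cmp)
[5] flags=1000 VC?T → r0=0xba
[6] flags=1000 EQ?F → skip

FIX = (r0, 0xba)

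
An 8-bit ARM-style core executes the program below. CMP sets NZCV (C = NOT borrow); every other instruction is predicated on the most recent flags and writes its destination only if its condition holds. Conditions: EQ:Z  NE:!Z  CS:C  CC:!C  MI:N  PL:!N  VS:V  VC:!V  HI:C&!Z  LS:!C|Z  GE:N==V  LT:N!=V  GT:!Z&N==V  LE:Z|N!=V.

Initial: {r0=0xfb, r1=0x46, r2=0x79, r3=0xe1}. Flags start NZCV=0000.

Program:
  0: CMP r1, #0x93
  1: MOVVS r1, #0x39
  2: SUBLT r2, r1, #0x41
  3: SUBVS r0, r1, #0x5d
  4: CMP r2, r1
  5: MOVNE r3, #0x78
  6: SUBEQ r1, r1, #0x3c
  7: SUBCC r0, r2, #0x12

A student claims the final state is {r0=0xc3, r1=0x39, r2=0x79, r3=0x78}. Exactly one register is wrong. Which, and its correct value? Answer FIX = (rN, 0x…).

FIX = (r0, 0xdc)

0: ✓ CMP  NZCV=1001
1: ✓ MOVVS  r1←0x39
2: · SUBLT
3: ✓ SUBVS  r0←0xdc
4: ✓ CMP  NZCV=0010
5: ✓ MOVNE  r3←0x78
6: · SUBEQ
7: · SUBCC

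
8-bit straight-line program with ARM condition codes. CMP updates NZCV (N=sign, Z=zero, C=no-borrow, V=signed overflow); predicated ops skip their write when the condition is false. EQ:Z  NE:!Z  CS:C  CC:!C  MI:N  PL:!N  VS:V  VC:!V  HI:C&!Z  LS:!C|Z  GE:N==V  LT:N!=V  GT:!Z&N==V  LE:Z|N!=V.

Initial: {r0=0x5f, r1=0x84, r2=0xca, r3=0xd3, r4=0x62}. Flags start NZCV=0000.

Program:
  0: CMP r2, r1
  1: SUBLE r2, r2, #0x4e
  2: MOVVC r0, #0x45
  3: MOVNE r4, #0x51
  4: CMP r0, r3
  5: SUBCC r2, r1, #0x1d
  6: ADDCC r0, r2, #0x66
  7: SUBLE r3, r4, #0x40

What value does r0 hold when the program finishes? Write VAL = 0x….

[0] flags=0010 → (cmp)
[1] flags=0010 LE?F → skip
[2] flags=0010 VC?T → r0=0x45
[3] flags=0010 NE?T → r4=0x51
[4] flags=0000 → (cmp)
[5] flags=0000 CC?T → r2=0x67
[6] flags=0000 CC?T → r0=0xcd
[7] flags=0000 LE?F → skip

VAL = 0xcd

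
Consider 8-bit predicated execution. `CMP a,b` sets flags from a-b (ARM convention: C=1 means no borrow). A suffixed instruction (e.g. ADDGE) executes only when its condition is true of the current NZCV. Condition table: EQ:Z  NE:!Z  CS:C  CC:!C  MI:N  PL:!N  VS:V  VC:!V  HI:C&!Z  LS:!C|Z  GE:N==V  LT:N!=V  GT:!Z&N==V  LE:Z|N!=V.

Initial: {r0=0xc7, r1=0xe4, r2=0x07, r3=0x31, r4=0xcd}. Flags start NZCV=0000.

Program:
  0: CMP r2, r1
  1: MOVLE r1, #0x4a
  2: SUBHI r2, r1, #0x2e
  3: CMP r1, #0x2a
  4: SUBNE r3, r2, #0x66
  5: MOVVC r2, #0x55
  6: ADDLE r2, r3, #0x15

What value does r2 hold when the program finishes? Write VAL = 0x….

VAL = 0xb6

[0] flags=0000 → (cmp)
[1] flags=0000 LE?F → skip
[2] flags=0000 HI?F → skip
[3] flags=1010 → (cmp)
[4] flags=1010 NE?T → r3=0xa1
[5] flags=1010 VC?T → r2=0x55
[6] flags=1010 LE?T → r2=0xb6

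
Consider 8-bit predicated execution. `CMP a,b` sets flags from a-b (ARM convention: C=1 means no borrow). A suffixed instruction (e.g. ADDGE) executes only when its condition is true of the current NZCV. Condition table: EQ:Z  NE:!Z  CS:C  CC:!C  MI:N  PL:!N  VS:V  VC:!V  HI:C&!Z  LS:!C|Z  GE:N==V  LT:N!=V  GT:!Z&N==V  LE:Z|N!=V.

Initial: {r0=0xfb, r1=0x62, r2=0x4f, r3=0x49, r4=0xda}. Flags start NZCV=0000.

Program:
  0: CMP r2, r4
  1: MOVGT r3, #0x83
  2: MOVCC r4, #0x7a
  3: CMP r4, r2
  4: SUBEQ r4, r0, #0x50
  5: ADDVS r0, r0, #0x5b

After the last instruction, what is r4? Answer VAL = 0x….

VAL = 0x7a

0: ✓ CMP  NZCV=0000
1: ✓ MOVGT  r3←0x83
2: ✓ MOVCC  r4←0x7a
3: ✓ CMP  NZCV=0010
4: · SUBEQ
5: · ADDVS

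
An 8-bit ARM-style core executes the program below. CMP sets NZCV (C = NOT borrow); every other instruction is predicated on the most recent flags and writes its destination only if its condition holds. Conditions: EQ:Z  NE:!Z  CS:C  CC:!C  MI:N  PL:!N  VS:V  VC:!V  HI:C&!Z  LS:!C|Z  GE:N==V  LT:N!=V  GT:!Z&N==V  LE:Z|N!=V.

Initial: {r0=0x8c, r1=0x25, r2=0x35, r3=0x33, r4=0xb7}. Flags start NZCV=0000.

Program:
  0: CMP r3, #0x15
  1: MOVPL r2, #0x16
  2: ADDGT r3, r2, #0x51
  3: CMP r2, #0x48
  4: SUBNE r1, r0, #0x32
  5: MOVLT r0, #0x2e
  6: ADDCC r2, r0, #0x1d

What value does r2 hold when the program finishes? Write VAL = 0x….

VAL = 0x4b

0: ✓ CMP  NZCV=0010
1: ✓ MOVPL  r2←0x16
2: ✓ ADDGT  r3←0x67
3: ✓ CMP  NZCV=1000
4: ✓ SUBNE  r1←0x5a
5: ✓ MOVLT  r0←0x2e
6: ✓ ADDCC  r2←0x4b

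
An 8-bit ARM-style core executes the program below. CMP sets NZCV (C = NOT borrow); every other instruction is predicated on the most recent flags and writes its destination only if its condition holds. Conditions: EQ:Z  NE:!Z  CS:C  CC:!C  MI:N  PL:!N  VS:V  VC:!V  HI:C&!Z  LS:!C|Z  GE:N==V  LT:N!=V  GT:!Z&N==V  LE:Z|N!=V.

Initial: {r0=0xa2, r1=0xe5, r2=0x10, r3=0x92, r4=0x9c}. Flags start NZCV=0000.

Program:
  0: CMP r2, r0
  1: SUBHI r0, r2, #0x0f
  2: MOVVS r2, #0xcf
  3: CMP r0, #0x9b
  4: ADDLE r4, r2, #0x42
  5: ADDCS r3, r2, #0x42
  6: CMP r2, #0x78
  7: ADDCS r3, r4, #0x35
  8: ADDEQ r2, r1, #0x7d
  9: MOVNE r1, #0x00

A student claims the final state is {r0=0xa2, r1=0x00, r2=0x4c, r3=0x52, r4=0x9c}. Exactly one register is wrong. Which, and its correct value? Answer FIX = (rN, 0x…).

[0] flags=0000 → (cmp)
[1] flags=0000 HI?F → skip
[2] flags=0000 VS?F → skip
[3] flags=0010 → (cmp)
[4] flags=0010 LE?F → skip
[5] flags=0010 CS?T → r3=0x52
[6] flags=1000 → (cmp)
[7] flags=1000 CS?F → skip
[8] flags=1000 EQ?F → skip
[9] flags=1000 NE?T → r1=0x00

FIX = (r2, 0x10)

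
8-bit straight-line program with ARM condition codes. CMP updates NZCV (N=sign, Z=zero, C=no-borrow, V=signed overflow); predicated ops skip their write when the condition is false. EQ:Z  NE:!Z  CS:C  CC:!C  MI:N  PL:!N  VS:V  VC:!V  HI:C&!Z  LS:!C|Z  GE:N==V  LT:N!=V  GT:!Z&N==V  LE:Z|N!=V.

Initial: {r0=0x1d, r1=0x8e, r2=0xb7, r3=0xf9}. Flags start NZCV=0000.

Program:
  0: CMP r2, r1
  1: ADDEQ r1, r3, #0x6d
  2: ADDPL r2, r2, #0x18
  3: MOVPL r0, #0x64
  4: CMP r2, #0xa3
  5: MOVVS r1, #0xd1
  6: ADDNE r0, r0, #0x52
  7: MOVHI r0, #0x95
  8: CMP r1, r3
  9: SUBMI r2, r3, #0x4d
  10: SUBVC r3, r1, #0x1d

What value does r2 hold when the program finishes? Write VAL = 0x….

[0] flags=0010 → (cmp)
[1] flags=0010 EQ?F → skip
[2] flags=0010 PL?T → r2=0xcf
[3] flags=0010 PL?T → r0=0x64
[4] flags=0010 → (cmp)
[5] flags=0010 VS?F → skip
[6] flags=0010 NE?T → r0=0xb6
[7] flags=0010 HI?T → r0=0x95
[8] flags=1000 → (cmp)
[9] flags=1000 MI?T → r2=0xac
[10] flags=1000 VC?T → r3=0x71

VAL = 0xac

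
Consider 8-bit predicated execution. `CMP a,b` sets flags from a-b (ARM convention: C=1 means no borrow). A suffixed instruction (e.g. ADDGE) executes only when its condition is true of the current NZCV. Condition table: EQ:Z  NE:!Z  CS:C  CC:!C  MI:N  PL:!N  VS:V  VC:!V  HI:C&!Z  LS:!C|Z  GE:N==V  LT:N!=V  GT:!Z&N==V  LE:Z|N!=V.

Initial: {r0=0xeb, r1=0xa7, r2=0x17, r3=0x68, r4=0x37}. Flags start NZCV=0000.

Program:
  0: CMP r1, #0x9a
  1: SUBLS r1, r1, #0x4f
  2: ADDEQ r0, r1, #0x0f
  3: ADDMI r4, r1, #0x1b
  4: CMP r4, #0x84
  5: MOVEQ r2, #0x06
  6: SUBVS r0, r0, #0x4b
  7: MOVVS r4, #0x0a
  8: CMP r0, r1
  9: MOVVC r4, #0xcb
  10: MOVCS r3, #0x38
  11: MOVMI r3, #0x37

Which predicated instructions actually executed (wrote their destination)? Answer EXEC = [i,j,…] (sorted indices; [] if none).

[0] flags=0010 → (cmp)
[1] flags=0010 LS?F → skip
[2] flags=0010 EQ?F → skip
[3] flags=0010 MI?F → skip
[4] flags=1001 → (cmp)
[5] flags=1001 EQ?F → skip
[6] flags=1001 VS?T → r0=0xa0
[7] flags=1001 VS?T → r4=0x0a
[8] flags=1000 → (cmp)
[9] flags=1000 VC?T → r4=0xcb
[10] flags=1000 CS?F → skip
[11] flags=1000 MI?T → r3=0x37

EXEC = [6,7,9,11]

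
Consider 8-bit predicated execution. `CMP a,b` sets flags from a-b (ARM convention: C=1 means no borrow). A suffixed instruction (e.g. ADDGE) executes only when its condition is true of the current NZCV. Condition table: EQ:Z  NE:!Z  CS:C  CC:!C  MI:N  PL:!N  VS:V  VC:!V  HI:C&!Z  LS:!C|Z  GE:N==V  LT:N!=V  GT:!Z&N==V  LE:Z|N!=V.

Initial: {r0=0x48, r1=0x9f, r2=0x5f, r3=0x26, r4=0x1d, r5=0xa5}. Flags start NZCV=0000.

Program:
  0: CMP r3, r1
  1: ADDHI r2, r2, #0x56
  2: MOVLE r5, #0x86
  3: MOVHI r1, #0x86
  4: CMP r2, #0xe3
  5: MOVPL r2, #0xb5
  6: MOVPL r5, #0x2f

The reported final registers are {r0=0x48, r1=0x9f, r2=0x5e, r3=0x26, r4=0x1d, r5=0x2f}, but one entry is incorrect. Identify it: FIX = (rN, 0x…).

FIX = (r2, 0xb5)

[0] flags=1001 → (cmp)
[1] flags=1001 HI?F → skip
[2] flags=1001 LE?F → skip
[3] flags=1001 HI?F → skip
[4] flags=0000 → (cmp)
[5] flags=0000 PL?T → r2=0xb5
[6] flags=0000 PL?T → r5=0x2f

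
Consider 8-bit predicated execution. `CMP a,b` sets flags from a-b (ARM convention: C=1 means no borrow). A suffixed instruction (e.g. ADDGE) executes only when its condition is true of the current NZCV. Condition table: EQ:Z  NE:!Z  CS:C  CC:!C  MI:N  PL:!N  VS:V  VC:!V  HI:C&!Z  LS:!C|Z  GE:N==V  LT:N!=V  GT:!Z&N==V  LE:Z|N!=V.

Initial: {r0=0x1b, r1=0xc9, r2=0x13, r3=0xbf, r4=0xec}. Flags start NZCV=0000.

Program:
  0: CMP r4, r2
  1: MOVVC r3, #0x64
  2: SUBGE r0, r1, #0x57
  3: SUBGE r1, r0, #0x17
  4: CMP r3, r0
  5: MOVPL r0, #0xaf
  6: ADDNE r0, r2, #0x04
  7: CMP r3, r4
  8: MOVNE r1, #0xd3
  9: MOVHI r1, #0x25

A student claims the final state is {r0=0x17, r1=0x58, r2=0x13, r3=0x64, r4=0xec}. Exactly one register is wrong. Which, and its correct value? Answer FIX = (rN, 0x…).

[0] flags=1010 → (cmp)
[1] flags=1010 VC?T → r3=0x64
[2] flags=1010 GE?F → skip
[3] flags=1010 GE?F → skip
[4] flags=0010 → (cmp)
[5] flags=0010 PL?T → r0=0xaf
[6] flags=0010 NE?T → r0=0x17
[7] flags=0000 → (cmp)
[8] flags=0000 NE?T → r1=0xd3
[9] flags=0000 HI?F → skip

FIX = (r1, 0xd3)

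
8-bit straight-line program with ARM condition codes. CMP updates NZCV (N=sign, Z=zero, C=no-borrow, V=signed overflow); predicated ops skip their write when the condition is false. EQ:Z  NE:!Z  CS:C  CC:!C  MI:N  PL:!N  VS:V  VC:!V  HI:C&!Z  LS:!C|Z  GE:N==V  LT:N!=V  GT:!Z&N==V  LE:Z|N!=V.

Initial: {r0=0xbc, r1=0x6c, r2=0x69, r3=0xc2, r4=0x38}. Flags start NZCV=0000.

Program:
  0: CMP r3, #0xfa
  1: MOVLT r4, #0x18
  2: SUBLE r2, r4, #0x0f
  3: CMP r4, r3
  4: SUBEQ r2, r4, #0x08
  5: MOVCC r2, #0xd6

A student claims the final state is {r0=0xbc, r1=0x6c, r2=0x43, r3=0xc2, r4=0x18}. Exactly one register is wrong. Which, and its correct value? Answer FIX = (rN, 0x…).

FIX = (r2, 0xd6)

0: ✓ CMP  NZCV=1000
1: ✓ MOVLT  r4←0x18
2: ✓ SUBLE  r2←0x09
3: ✓ CMP  NZCV=0000
4: · SUBEQ
5: ✓ MOVCC  r2←0xd6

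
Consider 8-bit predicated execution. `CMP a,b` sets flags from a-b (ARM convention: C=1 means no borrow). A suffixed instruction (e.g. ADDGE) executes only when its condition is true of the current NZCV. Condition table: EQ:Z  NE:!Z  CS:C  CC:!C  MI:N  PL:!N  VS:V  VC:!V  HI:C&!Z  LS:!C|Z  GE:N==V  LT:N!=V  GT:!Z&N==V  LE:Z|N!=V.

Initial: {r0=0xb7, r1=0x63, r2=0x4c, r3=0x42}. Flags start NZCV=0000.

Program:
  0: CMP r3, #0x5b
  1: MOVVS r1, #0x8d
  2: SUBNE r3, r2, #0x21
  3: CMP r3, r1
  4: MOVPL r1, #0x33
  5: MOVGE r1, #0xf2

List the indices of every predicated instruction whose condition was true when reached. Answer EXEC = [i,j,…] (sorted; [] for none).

EXEC = [2]

0: ✓ CMP  NZCV=1000
1: · MOVVS
2: ✓ SUBNE  r3←0x2b
3: ✓ CMP  NZCV=1000
4: · MOVPL
5: · MOVGE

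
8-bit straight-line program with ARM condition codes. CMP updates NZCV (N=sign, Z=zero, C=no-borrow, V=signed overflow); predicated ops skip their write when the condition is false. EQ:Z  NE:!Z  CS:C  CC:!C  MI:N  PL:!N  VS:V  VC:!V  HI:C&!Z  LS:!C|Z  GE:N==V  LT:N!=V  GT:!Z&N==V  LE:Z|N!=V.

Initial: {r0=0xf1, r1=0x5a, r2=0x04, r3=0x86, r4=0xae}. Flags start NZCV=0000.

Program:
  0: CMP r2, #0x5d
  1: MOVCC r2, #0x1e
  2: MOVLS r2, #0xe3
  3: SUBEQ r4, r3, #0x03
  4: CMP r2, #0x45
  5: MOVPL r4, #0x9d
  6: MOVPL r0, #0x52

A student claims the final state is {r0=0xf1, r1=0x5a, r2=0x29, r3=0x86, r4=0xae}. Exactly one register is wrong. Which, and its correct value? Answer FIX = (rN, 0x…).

[0] flags=1000 → (cmp)
[1] flags=1000 CC?T → r2=0x1e
[2] flags=1000 LS?T → r2=0xe3
[3] flags=1000 EQ?F → skip
[4] flags=1010 → (cmp)
[5] flags=1010 PL?F → skip
[6] flags=1010 PL?F → skip

FIX = (r2, 0xe3)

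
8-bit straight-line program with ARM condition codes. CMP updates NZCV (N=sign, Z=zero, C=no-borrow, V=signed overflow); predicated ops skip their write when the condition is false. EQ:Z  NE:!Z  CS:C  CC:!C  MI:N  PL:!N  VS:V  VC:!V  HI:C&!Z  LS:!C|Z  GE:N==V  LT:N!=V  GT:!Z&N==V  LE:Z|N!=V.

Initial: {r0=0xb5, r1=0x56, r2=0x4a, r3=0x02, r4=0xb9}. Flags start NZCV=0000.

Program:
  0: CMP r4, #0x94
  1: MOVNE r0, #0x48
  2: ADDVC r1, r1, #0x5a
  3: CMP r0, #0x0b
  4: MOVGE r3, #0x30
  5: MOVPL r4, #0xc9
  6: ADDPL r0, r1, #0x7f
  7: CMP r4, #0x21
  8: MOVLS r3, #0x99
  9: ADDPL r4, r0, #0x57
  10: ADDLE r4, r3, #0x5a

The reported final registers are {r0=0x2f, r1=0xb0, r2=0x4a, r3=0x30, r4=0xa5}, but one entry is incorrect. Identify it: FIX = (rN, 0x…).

[0] flags=0010 → (cmp)
[1] flags=0010 NE?T → r0=0x48
[2] flags=0010 VC?T → r1=0xb0
[3] flags=0010 → (cmp)
[4] flags=0010 GE?T → r3=0x30
[5] flags=0010 PL?T → r4=0xc9
[6] flags=0010 PL?T → r0=0x2f
[7] flags=1010 → (cmp)
[8] flags=1010 LS?F → skip
[9] flags=1010 PL?F → skip
[10] flags=1010 LE?T → r4=0x8a

FIX = (r4, 0x8a)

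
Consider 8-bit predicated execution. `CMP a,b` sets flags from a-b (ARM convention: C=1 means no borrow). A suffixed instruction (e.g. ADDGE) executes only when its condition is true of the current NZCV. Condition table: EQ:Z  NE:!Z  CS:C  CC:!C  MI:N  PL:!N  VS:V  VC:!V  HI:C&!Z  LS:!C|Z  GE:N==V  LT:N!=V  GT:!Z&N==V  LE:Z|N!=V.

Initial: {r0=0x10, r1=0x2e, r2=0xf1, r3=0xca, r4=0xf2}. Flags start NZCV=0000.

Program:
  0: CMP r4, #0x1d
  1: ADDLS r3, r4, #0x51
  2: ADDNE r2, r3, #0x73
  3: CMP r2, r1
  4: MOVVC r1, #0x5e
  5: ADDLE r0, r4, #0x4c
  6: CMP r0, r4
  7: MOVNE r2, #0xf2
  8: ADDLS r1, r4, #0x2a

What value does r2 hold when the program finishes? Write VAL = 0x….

VAL = 0xf2

[0] flags=1010 → (cmp)
[1] flags=1010 LS?F → skip
[2] flags=1010 NE?T → r2=0x3d
[3] flags=0010 → (cmp)
[4] flags=0010 VC?T → r1=0x5e
[5] flags=0010 LE?F → skip
[6] flags=0000 → (cmp)
[7] flags=0000 NE?T → r2=0xf2
[8] flags=0000 LS?T → r1=0x1c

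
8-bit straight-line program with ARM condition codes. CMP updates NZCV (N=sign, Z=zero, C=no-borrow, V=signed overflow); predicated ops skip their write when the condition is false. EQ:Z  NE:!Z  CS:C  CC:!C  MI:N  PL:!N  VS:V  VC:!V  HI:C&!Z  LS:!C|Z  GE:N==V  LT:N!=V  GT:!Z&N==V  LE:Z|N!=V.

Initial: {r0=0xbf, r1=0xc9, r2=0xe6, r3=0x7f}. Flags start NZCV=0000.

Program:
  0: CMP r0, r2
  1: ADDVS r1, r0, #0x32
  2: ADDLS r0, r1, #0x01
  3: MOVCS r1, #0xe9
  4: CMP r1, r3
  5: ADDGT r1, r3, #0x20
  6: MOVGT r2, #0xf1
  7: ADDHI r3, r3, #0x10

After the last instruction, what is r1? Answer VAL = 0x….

VAL = 0xc9

[0] flags=1000 → (cmp)
[1] flags=1000 VS?F → skip
[2] flags=1000 LS?T → r0=0xca
[3] flags=1000 CS?F → skip
[4] flags=0011 → (cmp)
[5] flags=0011 GT?F → skip
[6] flags=0011 GT?F → skip
[7] flags=0011 HI?T → r3=0x8f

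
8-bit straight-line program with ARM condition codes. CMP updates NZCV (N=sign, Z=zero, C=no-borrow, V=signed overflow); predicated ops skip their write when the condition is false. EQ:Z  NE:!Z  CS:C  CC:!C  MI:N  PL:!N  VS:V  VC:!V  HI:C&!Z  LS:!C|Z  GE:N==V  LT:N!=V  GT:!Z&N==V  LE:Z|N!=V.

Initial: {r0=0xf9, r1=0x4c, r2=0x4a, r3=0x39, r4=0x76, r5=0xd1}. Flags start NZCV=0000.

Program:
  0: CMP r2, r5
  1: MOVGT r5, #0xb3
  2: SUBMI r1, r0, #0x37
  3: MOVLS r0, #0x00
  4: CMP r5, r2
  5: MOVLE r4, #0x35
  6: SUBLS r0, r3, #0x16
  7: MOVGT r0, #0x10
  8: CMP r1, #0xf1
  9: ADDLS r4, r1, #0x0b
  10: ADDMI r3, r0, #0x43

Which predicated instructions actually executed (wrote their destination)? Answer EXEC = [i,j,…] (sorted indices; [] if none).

0: ✓ CMP  NZCV=0000
1: ✓ MOVGT  r5←0xb3
2: · SUBMI
3: ✓ MOVLS  r0←0x00
4: ✓ CMP  NZCV=0011
5: ✓ MOVLE  r4←0x35
6: · SUBLS
7: · MOVGT
8: ✓ CMP  NZCV=0000
9: ✓ ADDLS  r4←0x57
10: · ADDMI

EXEC = [1,3,5,9]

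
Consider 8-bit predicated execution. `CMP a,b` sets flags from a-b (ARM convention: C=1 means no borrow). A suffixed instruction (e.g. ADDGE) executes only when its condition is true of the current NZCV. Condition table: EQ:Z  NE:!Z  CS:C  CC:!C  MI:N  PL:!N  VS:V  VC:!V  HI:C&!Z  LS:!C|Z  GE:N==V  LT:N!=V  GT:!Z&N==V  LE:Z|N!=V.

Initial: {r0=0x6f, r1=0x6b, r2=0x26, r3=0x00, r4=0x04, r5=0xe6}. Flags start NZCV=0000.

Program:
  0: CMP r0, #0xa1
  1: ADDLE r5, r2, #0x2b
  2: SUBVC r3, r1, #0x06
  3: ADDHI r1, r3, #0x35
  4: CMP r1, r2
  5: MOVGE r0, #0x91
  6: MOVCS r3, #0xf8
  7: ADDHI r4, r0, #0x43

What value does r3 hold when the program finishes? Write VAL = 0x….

[0] flags=1001 → (cmp)
[1] flags=1001 LE?F → skip
[2] flags=1001 VC?F → skip
[3] flags=1001 HI?F → skip
[4] flags=0010 → (cmp)
[5] flags=0010 GE?T → r0=0x91
[6] flags=0010 CS?T → r3=0xf8
[7] flags=0010 HI?T → r4=0xd4

VAL = 0xf8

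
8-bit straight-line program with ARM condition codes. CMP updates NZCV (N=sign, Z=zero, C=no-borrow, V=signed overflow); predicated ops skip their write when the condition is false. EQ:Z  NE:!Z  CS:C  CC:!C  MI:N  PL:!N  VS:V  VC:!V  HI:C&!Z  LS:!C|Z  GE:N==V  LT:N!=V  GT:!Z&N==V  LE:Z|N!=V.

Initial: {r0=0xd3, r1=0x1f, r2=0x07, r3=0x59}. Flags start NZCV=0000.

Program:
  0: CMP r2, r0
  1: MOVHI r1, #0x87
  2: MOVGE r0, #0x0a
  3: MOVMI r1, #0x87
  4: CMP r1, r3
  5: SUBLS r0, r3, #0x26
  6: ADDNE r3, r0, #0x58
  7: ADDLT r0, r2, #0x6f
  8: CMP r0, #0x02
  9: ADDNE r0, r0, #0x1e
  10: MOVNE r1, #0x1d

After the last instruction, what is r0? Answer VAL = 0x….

VAL = 0x94

[0] flags=0000 → (cmp)
[1] flags=0000 HI?F → skip
[2] flags=0000 GE?T → r0=0x0a
[3] flags=0000 MI?F → skip
[4] flags=1000 → (cmp)
[5] flags=1000 LS?T → r0=0x33
[6] flags=1000 NE?T → r3=0x8b
[7] flags=1000 LT?T → r0=0x76
[8] flags=0010 → (cmp)
[9] flags=0010 NE?T → r0=0x94
[10] flags=0010 NE?T → r1=0x1d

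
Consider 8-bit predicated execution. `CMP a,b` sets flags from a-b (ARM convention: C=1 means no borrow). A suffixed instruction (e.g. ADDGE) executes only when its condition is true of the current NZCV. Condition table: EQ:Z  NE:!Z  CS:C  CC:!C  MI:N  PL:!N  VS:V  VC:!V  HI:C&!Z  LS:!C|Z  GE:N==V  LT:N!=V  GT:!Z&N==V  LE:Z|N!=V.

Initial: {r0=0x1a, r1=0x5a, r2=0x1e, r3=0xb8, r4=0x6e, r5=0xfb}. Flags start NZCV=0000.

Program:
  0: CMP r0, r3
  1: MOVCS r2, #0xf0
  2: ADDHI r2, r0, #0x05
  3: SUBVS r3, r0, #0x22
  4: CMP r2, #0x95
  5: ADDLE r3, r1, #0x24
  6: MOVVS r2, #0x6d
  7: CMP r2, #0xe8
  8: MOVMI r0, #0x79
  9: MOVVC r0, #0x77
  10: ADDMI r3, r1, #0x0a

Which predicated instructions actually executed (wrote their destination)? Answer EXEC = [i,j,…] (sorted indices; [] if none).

EXEC = [6,8,10]

0: ✓ CMP  NZCV=0000
1: · MOVCS
2: · ADDHI
3: · SUBVS
4: ✓ CMP  NZCV=1001
5: · ADDLE
6: ✓ MOVVS  r2←0x6d
7: ✓ CMP  NZCV=1001
8: ✓ MOVMI  r0←0x79
9: · MOVVC
10: ✓ ADDMI  r3←0x64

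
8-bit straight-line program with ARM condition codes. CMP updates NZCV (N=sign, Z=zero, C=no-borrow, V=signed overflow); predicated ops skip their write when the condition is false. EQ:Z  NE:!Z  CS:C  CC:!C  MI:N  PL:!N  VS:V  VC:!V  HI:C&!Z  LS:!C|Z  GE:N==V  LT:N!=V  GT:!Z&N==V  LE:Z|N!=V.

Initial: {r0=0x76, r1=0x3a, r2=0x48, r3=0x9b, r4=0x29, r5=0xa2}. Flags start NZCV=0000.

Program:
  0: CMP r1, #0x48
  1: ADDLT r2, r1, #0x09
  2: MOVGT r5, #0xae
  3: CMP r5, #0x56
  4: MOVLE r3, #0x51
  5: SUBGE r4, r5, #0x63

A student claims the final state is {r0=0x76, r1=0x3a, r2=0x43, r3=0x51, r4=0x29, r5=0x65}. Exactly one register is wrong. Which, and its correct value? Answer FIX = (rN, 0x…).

FIX = (r5, 0xa2)

[0] flags=1000 → (cmp)
[1] flags=1000 LT?T → r2=0x43
[2] flags=1000 GT?F → skip
[3] flags=0011 → (cmp)
[4] flags=0011 LE?T → r3=0x51
[5] flags=0011 GE?F → skip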